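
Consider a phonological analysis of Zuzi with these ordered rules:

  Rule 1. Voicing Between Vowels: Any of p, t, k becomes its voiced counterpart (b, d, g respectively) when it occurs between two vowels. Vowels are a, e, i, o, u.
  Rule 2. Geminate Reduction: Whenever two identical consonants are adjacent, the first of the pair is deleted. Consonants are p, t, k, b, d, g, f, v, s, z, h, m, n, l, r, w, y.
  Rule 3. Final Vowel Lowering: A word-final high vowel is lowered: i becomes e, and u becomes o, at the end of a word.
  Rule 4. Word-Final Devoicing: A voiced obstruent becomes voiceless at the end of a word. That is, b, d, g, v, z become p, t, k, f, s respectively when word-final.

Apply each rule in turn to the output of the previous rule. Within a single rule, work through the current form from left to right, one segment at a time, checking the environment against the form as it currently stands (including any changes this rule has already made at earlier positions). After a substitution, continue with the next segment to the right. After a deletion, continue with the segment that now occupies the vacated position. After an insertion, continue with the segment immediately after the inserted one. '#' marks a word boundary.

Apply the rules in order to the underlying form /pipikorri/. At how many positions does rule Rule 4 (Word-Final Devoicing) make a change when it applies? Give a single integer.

Rule 1 Voicing Between Vowels: [pipikorri] → [pibigorri]
Rule 2 Geminate Reduction: [pibigorri] → [pibigori]
Rule 3 Final Vowel Lowering: [pibigori] → [pibigore]
Rule 4 Word-Final Devoicing: no change — [pibigore]
Rule Rule 4 changed 0 position(s).

0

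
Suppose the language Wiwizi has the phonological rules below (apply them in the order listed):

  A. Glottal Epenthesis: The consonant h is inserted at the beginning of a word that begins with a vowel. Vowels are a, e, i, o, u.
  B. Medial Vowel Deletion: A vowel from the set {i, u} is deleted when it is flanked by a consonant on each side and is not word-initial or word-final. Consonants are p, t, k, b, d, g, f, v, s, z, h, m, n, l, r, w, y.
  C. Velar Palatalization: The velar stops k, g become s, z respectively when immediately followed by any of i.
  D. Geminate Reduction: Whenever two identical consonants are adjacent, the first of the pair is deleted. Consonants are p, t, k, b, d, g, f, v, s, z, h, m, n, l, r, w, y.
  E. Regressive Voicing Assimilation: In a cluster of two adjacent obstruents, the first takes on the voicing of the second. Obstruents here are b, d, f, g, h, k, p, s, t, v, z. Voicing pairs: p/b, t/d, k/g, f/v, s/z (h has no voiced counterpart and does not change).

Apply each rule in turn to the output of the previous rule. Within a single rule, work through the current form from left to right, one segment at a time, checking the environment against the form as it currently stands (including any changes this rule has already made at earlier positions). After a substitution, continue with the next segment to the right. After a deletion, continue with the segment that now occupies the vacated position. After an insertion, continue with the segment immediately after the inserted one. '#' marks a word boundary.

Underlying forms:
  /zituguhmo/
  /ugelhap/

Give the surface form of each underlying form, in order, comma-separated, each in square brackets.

/zituguhmo/:
  A Glottal Epenthesis: no change — [zituguhmo]
  B Medial Vowel Deletion: [zituguhmo] → [ztghmo]
  C Velar Palatalization: no change — [ztghmo]
  D Geminate Reduction: no change — [ztghmo]
  E Regressive Voicing Assimilation: [ztghmo] → [sdkhmo]
/ugelhap/:
  A Glottal Epenthesis: [ugelhap] → [hugelhap]
  B Medial Vowel Deletion: [hugelhap] → [hgelhap]
  C Velar Palatalization: no change — [hgelhap]
  D Geminate Reduction: no change — [hgelhap]
  E Regressive Voicing Assimilation: no change — [hgelhap]

[sdkhmo], [hgelhap]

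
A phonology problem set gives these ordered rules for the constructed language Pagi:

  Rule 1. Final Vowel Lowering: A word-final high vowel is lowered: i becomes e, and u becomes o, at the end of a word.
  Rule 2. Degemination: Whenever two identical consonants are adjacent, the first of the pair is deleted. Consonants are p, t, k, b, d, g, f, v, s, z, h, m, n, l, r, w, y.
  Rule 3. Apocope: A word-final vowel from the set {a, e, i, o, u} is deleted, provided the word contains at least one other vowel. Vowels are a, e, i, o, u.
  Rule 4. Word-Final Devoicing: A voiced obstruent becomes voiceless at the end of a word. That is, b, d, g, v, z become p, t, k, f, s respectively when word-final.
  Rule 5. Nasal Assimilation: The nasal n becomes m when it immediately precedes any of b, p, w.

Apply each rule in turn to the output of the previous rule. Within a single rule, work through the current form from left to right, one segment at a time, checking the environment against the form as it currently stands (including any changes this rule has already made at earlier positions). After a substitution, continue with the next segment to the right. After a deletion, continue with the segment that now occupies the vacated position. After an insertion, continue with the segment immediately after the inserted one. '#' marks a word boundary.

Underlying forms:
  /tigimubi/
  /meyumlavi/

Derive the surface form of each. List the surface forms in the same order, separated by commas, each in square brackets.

/tigimubi/:
  Rule 1 Final Vowel Lowering: [tigimubi] → [tigimube]
  Rule 2 Degemination: no change — [tigimube]
  Rule 3 Apocope: [tigimube] → [tigimub]
  Rule 4 Word-Final Devoicing: [tigimub] → [tigimup]
  Rule 5 Nasal Assimilation: no change — [tigimup]
/meyumlavi/:
  Rule 1 Final Vowel Lowering: [meyumlavi] → [meyumlave]
  Rule 2 Degemination: no change — [meyumlave]
  Rule 3 Apocope: [meyumlave] → [meyumlav]
  Rule 4 Word-Final Devoicing: [meyumlav] → [meyumlaf]
  Rule 5 Nasal Assimilation: no change — [meyumlaf]

[tigimup], [meyumlaf]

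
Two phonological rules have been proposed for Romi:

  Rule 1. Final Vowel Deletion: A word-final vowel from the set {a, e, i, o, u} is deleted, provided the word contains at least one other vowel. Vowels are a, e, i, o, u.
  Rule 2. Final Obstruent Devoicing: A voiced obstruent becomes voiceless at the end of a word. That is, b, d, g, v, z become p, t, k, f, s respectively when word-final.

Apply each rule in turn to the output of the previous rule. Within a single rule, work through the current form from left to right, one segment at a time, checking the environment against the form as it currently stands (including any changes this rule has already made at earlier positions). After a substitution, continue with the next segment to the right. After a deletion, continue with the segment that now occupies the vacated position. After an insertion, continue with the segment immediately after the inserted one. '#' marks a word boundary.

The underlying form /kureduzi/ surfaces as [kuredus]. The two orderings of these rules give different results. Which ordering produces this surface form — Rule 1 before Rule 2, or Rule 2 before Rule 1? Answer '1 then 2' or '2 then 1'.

Order 1 then 2:
  1 Final Vowel Deletion: [kureduzi] → [kureduz]
  2 Final Obstruent Devoicing: [kureduz] → [kuredus]
  result: [kuredus]
Order 2 then 1:
  2 Final Obstruent Devoicing: no change — [kureduzi]
  1 Final Vowel Deletion: [kureduzi] → [kureduz]
  result: [kureduz]

1 then 2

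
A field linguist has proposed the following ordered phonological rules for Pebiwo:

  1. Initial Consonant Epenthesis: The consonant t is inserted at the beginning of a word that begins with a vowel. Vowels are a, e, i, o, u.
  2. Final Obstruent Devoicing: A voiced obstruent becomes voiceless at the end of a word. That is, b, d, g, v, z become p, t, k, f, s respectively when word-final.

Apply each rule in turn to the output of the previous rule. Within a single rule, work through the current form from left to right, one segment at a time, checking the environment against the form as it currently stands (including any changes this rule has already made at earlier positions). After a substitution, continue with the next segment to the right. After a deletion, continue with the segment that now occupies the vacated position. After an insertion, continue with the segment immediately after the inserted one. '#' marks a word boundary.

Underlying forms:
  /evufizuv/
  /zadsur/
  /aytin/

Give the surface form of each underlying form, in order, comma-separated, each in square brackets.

[tevufizuf], [zadsur], [taytin]

/evufizuv/:
  1 Initial Consonant Epenthesis: [evufizuv] → [tevufizuv]
  2 Final Obstruent Devoicing: [tevufizuv] → [tevufizuf]
/zadsur/:
  1 Initial Consonant Epenthesis: no change — [zadsur]
  2 Final Obstruent Devoicing: no change — [zadsur]
/aytin/:
  1 Initial Consonant Epenthesis: [aytin] → [taytin]
  2 Final Obstruent Devoicing: no change — [taytin]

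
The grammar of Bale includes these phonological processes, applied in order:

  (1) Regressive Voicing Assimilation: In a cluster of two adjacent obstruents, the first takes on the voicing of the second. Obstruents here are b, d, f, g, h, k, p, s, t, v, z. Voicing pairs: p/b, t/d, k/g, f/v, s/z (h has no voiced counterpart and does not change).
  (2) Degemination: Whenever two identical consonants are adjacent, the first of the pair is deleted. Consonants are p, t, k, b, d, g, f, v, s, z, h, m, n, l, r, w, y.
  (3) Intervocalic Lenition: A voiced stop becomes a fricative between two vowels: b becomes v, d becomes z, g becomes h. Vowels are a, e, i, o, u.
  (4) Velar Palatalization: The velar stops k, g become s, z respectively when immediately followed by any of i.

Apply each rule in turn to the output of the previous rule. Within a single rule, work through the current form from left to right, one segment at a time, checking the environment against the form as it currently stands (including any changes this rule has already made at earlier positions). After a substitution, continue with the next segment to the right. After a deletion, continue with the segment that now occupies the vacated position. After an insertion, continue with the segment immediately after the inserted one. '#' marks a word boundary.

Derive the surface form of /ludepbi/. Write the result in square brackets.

(1) Regressive Voicing Assimilation: [ludepbi] → [ludebbi]
(2) Degemination: [ludebbi] → [ludebi]
(3) Intervocalic Lenition: [ludebi] → [luzevi]
(4) Velar Palatalization: no change — [luzevi]

[luzevi]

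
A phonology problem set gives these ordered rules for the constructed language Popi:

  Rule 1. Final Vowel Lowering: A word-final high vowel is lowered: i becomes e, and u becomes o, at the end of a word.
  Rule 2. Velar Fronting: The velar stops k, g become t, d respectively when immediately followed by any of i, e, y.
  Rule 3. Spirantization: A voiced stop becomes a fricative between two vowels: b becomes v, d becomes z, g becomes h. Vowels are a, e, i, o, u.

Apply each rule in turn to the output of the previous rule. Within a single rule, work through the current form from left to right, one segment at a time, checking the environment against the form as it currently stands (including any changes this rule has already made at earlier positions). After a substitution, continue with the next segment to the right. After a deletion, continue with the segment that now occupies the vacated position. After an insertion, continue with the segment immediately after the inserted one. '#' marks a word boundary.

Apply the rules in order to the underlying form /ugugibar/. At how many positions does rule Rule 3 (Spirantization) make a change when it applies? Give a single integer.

Rule 1 Final Vowel Lowering: no change — [ugugibar]
Rule 2 Velar Fronting: [ugugibar] → [ugudibar]
Rule 3 Spirantization: [ugudibar] → [uhuzivar]
Rule Rule 3 changed 3 position(s).

3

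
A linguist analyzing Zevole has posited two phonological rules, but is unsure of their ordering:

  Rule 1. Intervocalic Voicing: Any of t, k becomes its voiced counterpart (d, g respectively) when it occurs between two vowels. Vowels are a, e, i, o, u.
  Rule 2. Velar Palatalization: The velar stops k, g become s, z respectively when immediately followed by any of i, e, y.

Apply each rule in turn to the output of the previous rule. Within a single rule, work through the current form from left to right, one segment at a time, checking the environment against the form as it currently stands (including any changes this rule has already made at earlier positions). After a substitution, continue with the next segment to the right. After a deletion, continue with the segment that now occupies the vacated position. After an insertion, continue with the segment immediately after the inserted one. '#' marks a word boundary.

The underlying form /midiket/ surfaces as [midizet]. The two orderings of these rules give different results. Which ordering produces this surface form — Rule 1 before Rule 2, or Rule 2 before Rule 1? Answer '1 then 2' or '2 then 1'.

1 then 2

Order 1 then 2:
  1 Intervocalic Voicing: [midiket] → [midiget]
  2 Velar Palatalization: [midiget] → [midizet]
  result: [midizet]
Order 2 then 1:
  2 Velar Palatalization: [midiket] → [midiset]
  1 Intervocalic Voicing: no change — [midiset]
  result: [midiset]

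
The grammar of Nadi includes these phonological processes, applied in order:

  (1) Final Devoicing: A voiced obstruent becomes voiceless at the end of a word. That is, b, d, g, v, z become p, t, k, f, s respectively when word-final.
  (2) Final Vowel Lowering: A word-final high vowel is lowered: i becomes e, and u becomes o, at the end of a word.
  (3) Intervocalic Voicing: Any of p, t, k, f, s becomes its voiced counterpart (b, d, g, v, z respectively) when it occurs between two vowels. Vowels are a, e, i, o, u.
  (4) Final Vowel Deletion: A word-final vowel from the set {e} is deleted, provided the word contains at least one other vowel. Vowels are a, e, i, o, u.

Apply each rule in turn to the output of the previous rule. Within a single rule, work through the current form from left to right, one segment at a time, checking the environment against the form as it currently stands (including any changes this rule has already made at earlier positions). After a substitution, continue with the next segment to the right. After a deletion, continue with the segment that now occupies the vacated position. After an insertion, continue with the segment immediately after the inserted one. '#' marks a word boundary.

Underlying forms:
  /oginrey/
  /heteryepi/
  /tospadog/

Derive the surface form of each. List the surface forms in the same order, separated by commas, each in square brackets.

[oginrey], [hederyeb], [tospadok]

/oginrey/:
  (1) Final Devoicing: no change — [oginrey]
  (2) Final Vowel Lowering: no change — [oginrey]
  (3) Intervocalic Voicing: no change — [oginrey]
  (4) Final Vowel Deletion: no change — [oginrey]
/heteryepi/:
  (1) Final Devoicing: no change — [heteryepi]
  (2) Final Vowel Lowering: [heteryepi] → [heteryepe]
  (3) Intervocalic Voicing: [heteryepe] → [hederyebe]
  (4) Final Vowel Deletion: [hederyebe] → [hederyeb]
/tospadog/:
  (1) Final Devoicing: [tospadog] → [tospadok]
  (2) Final Vowel Lowering: no change — [tospadok]
  (3) Intervocalic Voicing: no change — [tospadok]
  (4) Final Vowel Deletion: no change — [tospadok]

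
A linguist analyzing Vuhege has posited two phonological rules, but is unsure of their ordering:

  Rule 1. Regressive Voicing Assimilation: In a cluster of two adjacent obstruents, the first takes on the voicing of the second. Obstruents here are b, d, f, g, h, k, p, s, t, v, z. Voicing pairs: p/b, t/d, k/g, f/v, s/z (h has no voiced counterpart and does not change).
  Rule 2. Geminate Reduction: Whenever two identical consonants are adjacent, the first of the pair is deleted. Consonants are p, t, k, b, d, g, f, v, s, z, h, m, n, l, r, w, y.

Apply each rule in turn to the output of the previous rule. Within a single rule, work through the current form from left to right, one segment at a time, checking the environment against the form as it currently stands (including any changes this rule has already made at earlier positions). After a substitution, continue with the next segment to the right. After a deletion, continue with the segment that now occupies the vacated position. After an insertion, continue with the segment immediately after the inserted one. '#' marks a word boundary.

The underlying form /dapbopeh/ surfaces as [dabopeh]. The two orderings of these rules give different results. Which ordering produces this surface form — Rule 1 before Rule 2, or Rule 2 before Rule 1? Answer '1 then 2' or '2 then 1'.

Order 1 then 2:
  1 Regressive Voicing Assimilation: [dapbopeh] → [dabbopeh]
  2 Geminate Reduction: [dabbopeh] → [dabopeh]
  result: [dabopeh]
Order 2 then 1:
  2 Geminate Reduction: no change — [dapbopeh]
  1 Regressive Voicing Assimilation: [dapbopeh] → [dabbopeh]
  result: [dabbopeh]

1 then 2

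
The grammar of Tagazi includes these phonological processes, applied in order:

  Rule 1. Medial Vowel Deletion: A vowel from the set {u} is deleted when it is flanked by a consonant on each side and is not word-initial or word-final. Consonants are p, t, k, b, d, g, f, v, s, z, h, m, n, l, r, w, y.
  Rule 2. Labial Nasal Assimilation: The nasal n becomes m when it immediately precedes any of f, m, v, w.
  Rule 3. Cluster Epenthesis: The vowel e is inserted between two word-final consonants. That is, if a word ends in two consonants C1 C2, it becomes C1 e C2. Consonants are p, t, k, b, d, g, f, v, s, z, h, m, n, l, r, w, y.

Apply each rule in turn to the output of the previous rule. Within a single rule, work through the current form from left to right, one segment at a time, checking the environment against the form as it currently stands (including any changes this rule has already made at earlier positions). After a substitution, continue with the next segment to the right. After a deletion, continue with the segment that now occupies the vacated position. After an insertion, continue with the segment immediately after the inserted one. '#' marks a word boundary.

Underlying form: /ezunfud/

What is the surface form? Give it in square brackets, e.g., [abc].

[ezmfed]

Rule 1 Medial Vowel Deletion: [ezunfud] → [eznfd]
Rule 2 Labial Nasal Assimilation: [eznfd] → [ezmfd]
Rule 3 Cluster Epenthesis: [ezmfd] → [ezmfed]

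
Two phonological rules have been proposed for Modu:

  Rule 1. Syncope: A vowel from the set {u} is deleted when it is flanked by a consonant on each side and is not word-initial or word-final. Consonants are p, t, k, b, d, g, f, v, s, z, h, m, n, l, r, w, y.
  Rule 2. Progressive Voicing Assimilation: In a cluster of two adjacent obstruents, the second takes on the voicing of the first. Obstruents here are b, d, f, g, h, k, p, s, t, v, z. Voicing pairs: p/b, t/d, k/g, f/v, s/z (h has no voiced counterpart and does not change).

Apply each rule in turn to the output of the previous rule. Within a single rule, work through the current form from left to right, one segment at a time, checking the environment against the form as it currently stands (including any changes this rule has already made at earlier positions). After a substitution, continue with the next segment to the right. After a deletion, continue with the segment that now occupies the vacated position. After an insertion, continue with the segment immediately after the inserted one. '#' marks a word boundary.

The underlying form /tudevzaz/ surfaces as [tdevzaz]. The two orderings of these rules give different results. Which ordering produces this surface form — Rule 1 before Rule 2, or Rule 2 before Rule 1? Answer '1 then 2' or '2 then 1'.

2 then 1

Order 1 then 2:
  1 Syncope: [tudevzaz] → [tdevzaz]
  2 Progressive Voicing Assimilation: [tdevzaz] → [ttevzaz]
  result: [ttevzaz]
Order 2 then 1:
  2 Progressive Voicing Assimilation: no change — [tudevzaz]
  1 Syncope: [tudevzaz] → [tdevzaz]
  result: [tdevzaz]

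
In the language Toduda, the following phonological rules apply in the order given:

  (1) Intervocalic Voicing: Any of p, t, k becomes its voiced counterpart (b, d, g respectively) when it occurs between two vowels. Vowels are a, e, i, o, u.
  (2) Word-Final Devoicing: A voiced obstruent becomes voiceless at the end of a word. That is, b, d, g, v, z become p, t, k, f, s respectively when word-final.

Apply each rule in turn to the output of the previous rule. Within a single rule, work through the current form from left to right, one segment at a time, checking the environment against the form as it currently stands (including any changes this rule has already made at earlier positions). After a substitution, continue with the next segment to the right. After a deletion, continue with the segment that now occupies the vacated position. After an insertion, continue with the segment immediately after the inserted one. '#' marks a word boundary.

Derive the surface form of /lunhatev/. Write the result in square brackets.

(1) Intervocalic Voicing: [lunhatev] → [lunhadev]
(2) Word-Final Devoicing: [lunhadev] → [lunhadef]

[lunhadef]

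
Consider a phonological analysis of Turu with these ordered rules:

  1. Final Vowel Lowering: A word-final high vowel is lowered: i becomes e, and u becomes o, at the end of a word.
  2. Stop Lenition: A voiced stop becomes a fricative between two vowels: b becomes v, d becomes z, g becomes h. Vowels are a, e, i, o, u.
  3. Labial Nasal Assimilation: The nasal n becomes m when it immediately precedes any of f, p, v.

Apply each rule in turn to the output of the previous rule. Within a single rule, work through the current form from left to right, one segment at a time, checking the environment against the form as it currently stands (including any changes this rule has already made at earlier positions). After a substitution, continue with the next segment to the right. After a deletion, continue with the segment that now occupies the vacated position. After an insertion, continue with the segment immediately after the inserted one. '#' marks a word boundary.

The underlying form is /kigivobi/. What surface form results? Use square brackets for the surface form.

1 Final Vowel Lowering: [kigivobi] → [kigivobe]
2 Stop Lenition: [kigivobe] → [kihivove]
3 Labial Nasal Assimilation: no change — [kihivove]

[kihivove]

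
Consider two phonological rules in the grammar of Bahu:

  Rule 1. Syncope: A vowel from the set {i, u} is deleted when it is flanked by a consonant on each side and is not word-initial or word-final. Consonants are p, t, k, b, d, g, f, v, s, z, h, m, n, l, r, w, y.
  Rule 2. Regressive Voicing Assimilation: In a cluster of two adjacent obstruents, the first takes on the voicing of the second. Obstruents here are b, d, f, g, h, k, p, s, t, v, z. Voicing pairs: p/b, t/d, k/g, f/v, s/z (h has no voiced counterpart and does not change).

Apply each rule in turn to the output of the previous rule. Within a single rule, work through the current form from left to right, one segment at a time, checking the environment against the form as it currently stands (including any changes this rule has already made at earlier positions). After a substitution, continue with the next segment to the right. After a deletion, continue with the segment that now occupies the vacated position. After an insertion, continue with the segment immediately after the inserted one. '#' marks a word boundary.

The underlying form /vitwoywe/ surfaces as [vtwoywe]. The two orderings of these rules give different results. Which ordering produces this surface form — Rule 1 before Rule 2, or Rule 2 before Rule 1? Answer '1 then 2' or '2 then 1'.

Order 1 then 2:
  1 Syncope: [vitwoywe] → [vtwoywe]
  2 Regressive Voicing Assimilation: [vtwoywe] → [ftwoywe]
  result: [ftwoywe]
Order 2 then 1:
  2 Regressive Voicing Assimilation: no change — [vitwoywe]
  1 Syncope: [vitwoywe] → [vtwoywe]
  result: [vtwoywe]

2 then 1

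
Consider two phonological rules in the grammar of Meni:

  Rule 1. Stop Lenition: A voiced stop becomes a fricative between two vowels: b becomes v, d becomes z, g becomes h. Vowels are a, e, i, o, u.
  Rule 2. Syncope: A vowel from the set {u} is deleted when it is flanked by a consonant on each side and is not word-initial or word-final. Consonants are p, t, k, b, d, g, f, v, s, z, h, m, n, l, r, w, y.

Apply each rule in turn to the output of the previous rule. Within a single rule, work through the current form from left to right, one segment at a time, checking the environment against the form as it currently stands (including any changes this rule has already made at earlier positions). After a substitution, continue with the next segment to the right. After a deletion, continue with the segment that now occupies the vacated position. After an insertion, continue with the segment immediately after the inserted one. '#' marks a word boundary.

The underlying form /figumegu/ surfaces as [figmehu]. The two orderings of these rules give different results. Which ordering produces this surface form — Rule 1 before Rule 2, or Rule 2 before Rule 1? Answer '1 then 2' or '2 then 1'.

Order 1 then 2:
  1 Stop Lenition: [figumegu] → [fihumehu]
  2 Syncope: [fihumehu] → [fihmehu]
  result: [fihmehu]
Order 2 then 1:
  2 Syncope: [figumegu] → [figmegu]
  1 Stop Lenition: [figmegu] → [figmehu]
  result: [figmehu]

2 then 1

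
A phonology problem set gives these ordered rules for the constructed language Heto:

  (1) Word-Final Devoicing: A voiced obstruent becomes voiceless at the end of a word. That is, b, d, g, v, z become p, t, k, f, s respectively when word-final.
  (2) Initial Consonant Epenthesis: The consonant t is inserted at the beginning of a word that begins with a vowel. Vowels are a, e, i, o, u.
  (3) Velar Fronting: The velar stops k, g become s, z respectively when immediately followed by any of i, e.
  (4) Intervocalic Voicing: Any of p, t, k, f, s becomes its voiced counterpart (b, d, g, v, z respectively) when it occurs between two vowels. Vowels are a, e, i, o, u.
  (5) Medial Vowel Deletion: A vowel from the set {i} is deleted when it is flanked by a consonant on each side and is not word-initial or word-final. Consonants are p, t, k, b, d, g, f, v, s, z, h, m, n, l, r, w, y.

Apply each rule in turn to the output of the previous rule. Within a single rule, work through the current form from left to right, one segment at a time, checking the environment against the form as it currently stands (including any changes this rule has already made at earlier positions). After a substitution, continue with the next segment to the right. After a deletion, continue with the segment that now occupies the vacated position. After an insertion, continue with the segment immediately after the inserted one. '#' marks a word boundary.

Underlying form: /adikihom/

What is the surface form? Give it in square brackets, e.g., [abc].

(1) Word-Final Devoicing: no change — [adikihom]
(2) Initial Consonant Epenthesis: [adikihom] → [tadikihom]
(3) Velar Fronting: [tadikihom] → [tadisihom]
(4) Intervocalic Voicing: [tadisihom] → [tadizihom]
(5) Medial Vowel Deletion: [tadizihom] → [tadzhom]

[tadzhom]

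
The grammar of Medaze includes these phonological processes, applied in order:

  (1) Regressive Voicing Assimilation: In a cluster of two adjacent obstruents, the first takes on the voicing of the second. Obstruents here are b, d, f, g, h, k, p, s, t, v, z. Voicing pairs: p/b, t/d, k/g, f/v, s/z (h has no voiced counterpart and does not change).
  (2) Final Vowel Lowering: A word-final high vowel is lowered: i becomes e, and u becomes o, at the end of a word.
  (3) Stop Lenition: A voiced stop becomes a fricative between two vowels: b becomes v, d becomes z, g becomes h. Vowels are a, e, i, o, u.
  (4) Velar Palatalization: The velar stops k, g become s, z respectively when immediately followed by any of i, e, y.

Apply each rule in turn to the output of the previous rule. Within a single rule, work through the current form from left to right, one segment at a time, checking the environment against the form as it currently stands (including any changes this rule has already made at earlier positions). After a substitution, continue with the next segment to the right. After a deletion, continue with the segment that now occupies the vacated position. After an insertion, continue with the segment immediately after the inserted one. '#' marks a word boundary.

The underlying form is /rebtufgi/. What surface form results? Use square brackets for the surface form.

(1) Regressive Voicing Assimilation: [rebtufgi] → [reptuvgi]
(2) Final Vowel Lowering: [reptuvgi] → [reptuvge]
(3) Stop Lenition: no change — [reptuvge]
(4) Velar Palatalization: [reptuvge] → [reptuvze]

[reptuvze]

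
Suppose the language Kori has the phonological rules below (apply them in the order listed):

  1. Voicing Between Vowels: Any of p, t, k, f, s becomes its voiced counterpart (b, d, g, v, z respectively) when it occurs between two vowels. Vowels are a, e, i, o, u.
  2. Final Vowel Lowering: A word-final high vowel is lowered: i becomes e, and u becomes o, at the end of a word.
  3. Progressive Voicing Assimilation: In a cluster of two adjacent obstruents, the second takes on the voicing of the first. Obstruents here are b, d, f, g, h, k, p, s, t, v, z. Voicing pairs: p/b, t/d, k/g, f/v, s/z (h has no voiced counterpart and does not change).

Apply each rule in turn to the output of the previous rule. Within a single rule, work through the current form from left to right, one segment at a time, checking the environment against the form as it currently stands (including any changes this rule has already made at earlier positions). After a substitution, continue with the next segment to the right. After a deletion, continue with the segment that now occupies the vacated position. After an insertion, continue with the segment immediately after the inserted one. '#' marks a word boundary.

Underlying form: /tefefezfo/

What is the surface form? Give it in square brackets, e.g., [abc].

1 Voicing Between Vowels: [tefefezfo] → [tevevezfo]
2 Final Vowel Lowering: no change — [tevevezfo]
3 Progressive Voicing Assimilation: [tevevezfo] → [tevevezvo]

[tevevezvo]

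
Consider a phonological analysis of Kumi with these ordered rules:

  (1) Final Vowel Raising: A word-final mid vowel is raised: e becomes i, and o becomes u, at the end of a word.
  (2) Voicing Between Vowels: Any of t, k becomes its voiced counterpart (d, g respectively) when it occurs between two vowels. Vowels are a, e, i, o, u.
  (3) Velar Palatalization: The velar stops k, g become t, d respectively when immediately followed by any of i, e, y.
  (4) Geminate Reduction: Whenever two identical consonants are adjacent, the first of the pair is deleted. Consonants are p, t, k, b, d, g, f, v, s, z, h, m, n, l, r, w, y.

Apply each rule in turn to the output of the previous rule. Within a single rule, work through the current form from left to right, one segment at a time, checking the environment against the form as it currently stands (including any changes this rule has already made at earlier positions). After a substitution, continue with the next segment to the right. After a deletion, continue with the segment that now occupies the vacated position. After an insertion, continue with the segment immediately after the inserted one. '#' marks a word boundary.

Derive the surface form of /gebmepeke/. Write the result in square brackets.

(1) Final Vowel Raising: [gebmepeke] → [gebmepeki]
(2) Voicing Between Vowels: [gebmepeki] → [gebmepegi]
(3) Velar Palatalization: [gebmepegi] → [debmepedi]
(4) Geminate Reduction: no change — [debmepedi]

[debmepedi]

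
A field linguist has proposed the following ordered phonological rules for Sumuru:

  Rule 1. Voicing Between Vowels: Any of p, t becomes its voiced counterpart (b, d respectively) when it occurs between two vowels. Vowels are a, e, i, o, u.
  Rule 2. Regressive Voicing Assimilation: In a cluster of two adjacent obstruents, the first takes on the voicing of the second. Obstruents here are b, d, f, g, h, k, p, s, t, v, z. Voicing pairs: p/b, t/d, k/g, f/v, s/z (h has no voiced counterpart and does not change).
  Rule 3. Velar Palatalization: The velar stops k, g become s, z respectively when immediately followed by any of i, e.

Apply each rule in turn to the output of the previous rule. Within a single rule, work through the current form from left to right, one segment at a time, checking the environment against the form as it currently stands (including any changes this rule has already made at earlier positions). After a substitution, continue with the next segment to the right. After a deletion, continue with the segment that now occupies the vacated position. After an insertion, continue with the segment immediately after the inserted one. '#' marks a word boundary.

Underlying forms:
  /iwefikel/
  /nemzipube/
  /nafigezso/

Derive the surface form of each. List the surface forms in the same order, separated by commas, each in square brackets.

/iwefikel/:
  Rule 1 Voicing Between Vowels: no change — [iwefikel]
  Rule 2 Regressive Voicing Assimilation: no change — [iwefikel]
  Rule 3 Velar Palatalization: [iwefikel] → [iwefisel]
/nemzipube/:
  Rule 1 Voicing Between Vowels: [nemzipube] → [nemzibube]
  Rule 2 Regressive Voicing Assimilation: no change — [nemzibube]
  Rule 3 Velar Palatalization: no change — [nemzibube]
/nafigezso/:
  Rule 1 Voicing Between Vowels: no change — [nafigezso]
  Rule 2 Regressive Voicing Assimilation: [nafigezso] → [nafigesso]
  Rule 3 Velar Palatalization: [nafigesso] → [nafizesso]

[iwefisel], [nemzibube], [nafizesso]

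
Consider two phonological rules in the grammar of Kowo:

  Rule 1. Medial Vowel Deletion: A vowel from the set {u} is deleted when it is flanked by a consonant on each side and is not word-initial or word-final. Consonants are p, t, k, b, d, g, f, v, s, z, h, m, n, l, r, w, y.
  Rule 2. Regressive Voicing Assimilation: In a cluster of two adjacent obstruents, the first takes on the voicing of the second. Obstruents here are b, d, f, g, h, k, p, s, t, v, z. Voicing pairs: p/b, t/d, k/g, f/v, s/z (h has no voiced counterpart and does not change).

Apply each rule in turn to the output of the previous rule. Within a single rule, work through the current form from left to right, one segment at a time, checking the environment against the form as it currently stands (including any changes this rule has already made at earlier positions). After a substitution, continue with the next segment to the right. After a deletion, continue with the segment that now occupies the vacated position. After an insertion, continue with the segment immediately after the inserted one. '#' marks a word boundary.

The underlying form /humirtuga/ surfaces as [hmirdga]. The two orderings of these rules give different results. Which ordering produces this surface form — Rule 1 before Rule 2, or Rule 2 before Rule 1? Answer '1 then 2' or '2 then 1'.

1 then 2

Order 1 then 2:
  1 Medial Vowel Deletion: [humirtuga] → [hmirtga]
  2 Regressive Voicing Assimilation: [hmirtga] → [hmirdga]
  result: [hmirdga]
Order 2 then 1:
  2 Regressive Voicing Assimilation: no change — [humirtuga]
  1 Medial Vowel Deletion: [humirtuga] → [hmirtga]
  result: [hmirtga]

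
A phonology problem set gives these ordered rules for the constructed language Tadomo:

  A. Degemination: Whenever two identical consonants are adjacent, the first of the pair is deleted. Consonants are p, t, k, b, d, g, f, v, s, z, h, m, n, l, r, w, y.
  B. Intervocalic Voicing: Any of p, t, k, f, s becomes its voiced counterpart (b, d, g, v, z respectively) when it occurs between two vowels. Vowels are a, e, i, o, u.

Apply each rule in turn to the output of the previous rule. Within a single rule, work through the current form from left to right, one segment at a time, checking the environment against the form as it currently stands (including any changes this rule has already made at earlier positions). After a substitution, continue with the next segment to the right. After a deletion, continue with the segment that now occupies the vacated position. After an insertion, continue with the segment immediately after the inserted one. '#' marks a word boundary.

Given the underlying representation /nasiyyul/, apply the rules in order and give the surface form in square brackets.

A Degemination: [nasiyyul] → [nasiyul]
B Intervocalic Voicing: [nasiyul] → [naziyul]

[naziyul]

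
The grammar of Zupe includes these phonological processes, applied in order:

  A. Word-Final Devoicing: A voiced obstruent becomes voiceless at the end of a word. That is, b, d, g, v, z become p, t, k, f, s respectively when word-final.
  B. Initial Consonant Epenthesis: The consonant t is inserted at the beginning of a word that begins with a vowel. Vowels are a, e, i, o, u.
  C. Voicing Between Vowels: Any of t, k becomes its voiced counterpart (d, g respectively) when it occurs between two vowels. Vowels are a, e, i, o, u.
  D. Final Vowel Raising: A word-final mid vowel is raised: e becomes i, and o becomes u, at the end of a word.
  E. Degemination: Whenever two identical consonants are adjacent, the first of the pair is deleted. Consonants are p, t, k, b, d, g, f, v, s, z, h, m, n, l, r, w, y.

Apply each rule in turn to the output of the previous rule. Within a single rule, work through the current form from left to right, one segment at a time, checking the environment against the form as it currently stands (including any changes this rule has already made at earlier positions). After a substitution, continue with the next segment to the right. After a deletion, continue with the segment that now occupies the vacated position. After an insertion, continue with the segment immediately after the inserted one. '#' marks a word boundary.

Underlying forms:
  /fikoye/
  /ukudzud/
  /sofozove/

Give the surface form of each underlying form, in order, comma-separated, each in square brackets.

/fikoye/:
  A Word-Final Devoicing: no change — [fikoye]
  B Initial Consonant Epenthesis: no change — [fikoye]
  C Voicing Between Vowels: [fikoye] → [figoye]
  D Final Vowel Raising: [figoye] → [figoyi]
  E Degemination: no change — [figoyi]
/ukudzud/:
  A Word-Final Devoicing: [ukudzud] → [ukudzut]
  B Initial Consonant Epenthesis: [ukudzut] → [tukudzut]
  C Voicing Between Vowels: [tukudzut] → [tugudzut]
  D Final Vowel Raising: no change — [tugudzut]
  E Degemination: no change — [tugudzut]
/sofozove/:
  A Word-Final Devoicing: no change — [sofozove]
  B Initial Consonant Epenthesis: no change — [sofozove]
  C Voicing Between Vowels: no change — [sofozove]
  D Final Vowel Raising: [sofozove] → [sofozovi]
  E Degemination: no change — [sofozovi]

[figoyi], [tugudzut], [sofozovi]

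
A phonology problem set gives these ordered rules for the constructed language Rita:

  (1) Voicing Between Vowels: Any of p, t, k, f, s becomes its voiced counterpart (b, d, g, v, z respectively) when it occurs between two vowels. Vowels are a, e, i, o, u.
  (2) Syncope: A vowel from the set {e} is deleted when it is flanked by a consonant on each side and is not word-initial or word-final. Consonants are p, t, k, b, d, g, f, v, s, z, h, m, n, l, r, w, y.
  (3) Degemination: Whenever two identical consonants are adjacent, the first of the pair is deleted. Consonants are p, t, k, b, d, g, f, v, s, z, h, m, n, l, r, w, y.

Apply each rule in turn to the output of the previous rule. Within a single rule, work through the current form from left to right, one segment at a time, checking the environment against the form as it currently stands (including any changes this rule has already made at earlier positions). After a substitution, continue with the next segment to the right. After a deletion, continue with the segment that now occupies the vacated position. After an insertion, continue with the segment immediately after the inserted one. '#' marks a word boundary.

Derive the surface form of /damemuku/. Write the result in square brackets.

[damugu]

(1) Voicing Between Vowels: [damemuku] → [damemugu]
(2) Syncope: [damemugu] → [dammugu]
(3) Degemination: [dammugu] → [damugu]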